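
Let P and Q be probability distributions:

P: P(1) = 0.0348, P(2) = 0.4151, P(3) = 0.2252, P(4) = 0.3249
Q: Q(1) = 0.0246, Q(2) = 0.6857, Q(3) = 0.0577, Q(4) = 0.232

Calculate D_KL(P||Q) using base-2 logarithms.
0.3171 bits

D_KL(P||Q) = Σ P(x) log₂(P(x)/Q(x))

Computing term by term:
  P(1)·log₂(P(1)/Q(1)) = 0.0348·log₂(0.0348/0.0246) = 0.01741
  P(2)·log₂(P(2)/Q(2)) = 0.4151·log₂(0.4151/0.6857) = -0.30058
  P(3)·log₂(P(3)/Q(3)) = 0.2252·log₂(0.2252/0.0577) = 0.44242
  P(4)·log₂(P(4)/Q(4)) = 0.3249·log₂(0.3249/0.232) = 0.15786

D_KL(P||Q) = 0.01741 - 0.30058 + 0.44242 + 0.15786 = 0.31711 ≈ 0.3171 bits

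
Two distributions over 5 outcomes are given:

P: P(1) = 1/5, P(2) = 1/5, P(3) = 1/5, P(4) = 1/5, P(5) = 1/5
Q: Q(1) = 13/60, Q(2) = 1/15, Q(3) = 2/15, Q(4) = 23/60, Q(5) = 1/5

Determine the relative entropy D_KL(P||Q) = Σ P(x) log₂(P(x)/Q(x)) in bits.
0.2232 bits

D_KL(P||Q) = Σ P(x) log₂(P(x)/Q(x))

Computing term by term:
  P(1)·log₂(P(1)/Q(1)) = (1/5)·log₂((1/5)/(13/60)) = -0.02310
  P(2)·log₂(P(2)/Q(2)) = (1/5)·log₂((1/5)/(1/15)) = 0.31699
  P(3)·log₂(P(3)/Q(3)) = (1/5)·log₂((1/5)/(2/15)) = 0.11699
  P(4)·log₂(P(4)/Q(4)) = (1/5)·log₂((1/5)/(23/60)) = -0.18772
  P(5)·log₂(P(5)/Q(5)) = (1/5)·log₂((1/5)/(1/5)) = 0.00000

D_KL(P||Q) = -0.02310 + 0.31699 + 0.11699 - 0.18772 + 0.00000 = 0.22316 ≈ 0.2232 bits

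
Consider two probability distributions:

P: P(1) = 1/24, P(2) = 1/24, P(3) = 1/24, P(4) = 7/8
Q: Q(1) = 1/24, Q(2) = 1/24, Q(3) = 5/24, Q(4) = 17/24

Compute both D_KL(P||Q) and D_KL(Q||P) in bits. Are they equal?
D_KL(P||Q) = 0.1700 bits, D_KL(Q||P) = 0.2678 bits. No, they are not equal.

D_KL(P||Q) = Σ P(x) log₂(P(x)/Q(x))

Computing term by term:
  P(1)·log₂(P(1)/Q(1)) = (1/24)·log₂((1/24)/(1/24)) = 0.00000
  P(2)·log₂(P(2)/Q(2)) = (1/24)·log₂((1/24)/(1/24)) = 0.00000
  P(3)·log₂(P(3)/Q(3)) = (1/24)·log₂((1/24)/(5/24)) = -0.09675
  P(4)·log₂(P(4)/Q(4)) = (7/8)·log₂((7/8)/(17/24)) = 0.26675

D_KL(P||Q) = 0.00000 + 0.00000 - 0.09675 + 0.26675 = 0.17000 ≈ 0.1700 bits

D_KL(Q||P) = Σ Q(x) log₂(Q(x)/P(x))

Computing term by term:
  Q(1)·log₂(Q(1)/P(1)) = (1/24)·log₂((1/24)/(1/24)) = 0.00000
  Q(2)·log₂(Q(2)/P(2)) = (1/24)·log₂((1/24)/(1/24)) = 0.00000
  Q(3)·log₂(Q(3)/P(3)) = (5/24)·log₂((5/24)/(1/24)) = 0.48374
  Q(4)·log₂(Q(4)/P(4)) = (17/24)·log₂((17/24)/(7/8)) = -0.21594

D_KL(Q||P) = 0.00000 + 0.00000 + 0.48374 - 0.21594 = 0.26780 ≈ 0.2678 bits

These are NOT equal (difference: 0.0978 bits). KL divergence is asymmetric: D_KL(P||Q) ≠ D_KL(Q||P) in general.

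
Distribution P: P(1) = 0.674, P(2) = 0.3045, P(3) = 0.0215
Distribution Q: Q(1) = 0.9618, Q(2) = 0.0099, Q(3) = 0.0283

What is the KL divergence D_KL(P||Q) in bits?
1.1508 bits

D_KL(P||Q) = Σ P(x) log₂(P(x)/Q(x))

Computing term by term:
  P(1)·log₂(P(1)/Q(1)) = 0.674·log₂(0.674/0.9618) = -0.34575
  P(2)·log₂(P(2)/Q(2)) = 0.3045·log₂(0.3045/0.0099) = 1.50510
  P(3)·log₂(P(3)/Q(3)) = 0.0215·log₂(0.0215/0.0283) = -0.00852

D_KL(P||Q) = -0.34575 + 1.50510 - 0.00852 = 1.15083 ≈ 1.1508 bits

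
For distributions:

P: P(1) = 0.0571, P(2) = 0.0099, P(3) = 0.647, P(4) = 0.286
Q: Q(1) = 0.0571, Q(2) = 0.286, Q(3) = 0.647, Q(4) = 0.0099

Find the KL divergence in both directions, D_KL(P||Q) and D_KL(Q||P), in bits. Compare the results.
D_KL(P||Q) = 1.3398 bits, D_KL(Q||P) = 1.3398 bits. The two directions give exactly the same value for this pair.

D_KL(P||Q) = Σ P(x) log₂(P(x)/Q(x))

Computing term by term:
  P(1)·log₂(P(1)/Q(1)) = 0.0571·log₂(0.0571/0.0571) = 0.00000
  P(2)·log₂(P(2)/Q(2)) = 0.0099·log₂(0.0099/0.286) = -0.04804
  P(3)·log₂(P(3)/Q(3)) = 0.647·log₂(0.647/0.647) = 0.00000
  P(4)·log₂(P(4)/Q(4)) = 0.286·log₂(0.286/0.0099) = 1.38780

D_KL(P||Q) = 0.00000 - 0.04804 + 0.00000 + 1.38780 = 1.33976 ≈ 1.3398 bits

D_KL(Q||P) = Σ Q(x) log₂(Q(x)/P(x))

Computing term by term:
  Q(1)·log₂(Q(1)/P(1)) = 0.0571·log₂(0.0571/0.0571) = 0.00000
  Q(2)·log₂(Q(2)/P(2)) = 0.286·log₂(0.286/0.0099) = 1.38780
  Q(3)·log₂(Q(3)/P(3)) = 0.647·log₂(0.647/0.647) = 0.00000
  Q(4)·log₂(Q(4)/P(4)) = 0.0099·log₂(0.0099/0.286) = -0.04804

D_KL(Q||P) = 0.00000 + 1.38780 + 0.00000 - 0.04804 = 1.33976 ≈ 1.3398 bits

These ARE equal here. Q is P with outcomes relabeled (Q(2) = P(4), Q(4) = P(2)) by a relabeling that is its own inverse, so the two sums contain exactly the same terms in a different order. This is a special case — KL divergence is not symmetric in general: D_KL(P||Q) ≠ D_KL(Q||P) for most P, Q.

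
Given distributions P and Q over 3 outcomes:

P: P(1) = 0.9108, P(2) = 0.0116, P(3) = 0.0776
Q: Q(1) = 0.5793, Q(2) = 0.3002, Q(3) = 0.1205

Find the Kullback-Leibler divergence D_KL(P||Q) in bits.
0.4909 bits

D_KL(P||Q) = Σ P(x) log₂(P(x)/Q(x))

Computing term by term:
  P(1)·log₂(P(1)/Q(1)) = 0.9108·log₂(0.9108/0.5793) = 0.59459
  P(2)·log₂(P(2)/Q(2)) = 0.0116·log₂(0.0116/0.3002) = -0.05445
  P(3)·log₂(P(3)/Q(3)) = 0.0776·log₂(0.0776/0.1205) = -0.04927

D_KL(P||Q) = 0.59459 - 0.05445 - 0.04927 = 0.49087 ≈ 0.4909 bits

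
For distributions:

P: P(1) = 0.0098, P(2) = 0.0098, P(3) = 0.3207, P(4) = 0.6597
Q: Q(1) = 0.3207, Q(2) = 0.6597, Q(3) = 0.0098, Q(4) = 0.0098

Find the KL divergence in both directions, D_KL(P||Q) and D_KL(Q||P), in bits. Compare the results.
D_KL(P||Q) = 5.5113 bits, D_KL(Q||P) = 5.5113 bits. The two directions give exactly the same value for this pair.

D_KL(P||Q) = Σ P(x) log₂(P(x)/Q(x))

Computing term by term:
  P(1)·log₂(P(1)/Q(1)) = 0.0098·log₂(0.0098/0.3207) = -0.04932
  P(2)·log₂(P(2)/Q(2)) = 0.0098·log₂(0.0098/0.6597) = -0.05951
  P(3)·log₂(P(3)/Q(3)) = 0.3207·log₂(0.3207/0.0098) = 1.61386
  P(4)·log₂(P(4)/Q(4)) = 0.6597·log₂(0.6597/0.0098) = 4.00628

D_KL(P||Q) = -0.04932 - 0.05951 + 1.61386 + 4.00628 = 5.51131 ≈ 5.5113 bits

D_KL(Q||P) = Σ Q(x) log₂(Q(x)/P(x))

Computing term by term:
  Q(1)·log₂(Q(1)/P(1)) = 0.3207·log₂(0.3207/0.0098) = 1.61386
  Q(2)·log₂(Q(2)/P(2)) = 0.6597·log₂(0.6597/0.0098) = 4.00628
  Q(3)·log₂(Q(3)/P(3)) = 0.0098·log₂(0.0098/0.3207) = -0.04932
  Q(4)·log₂(Q(4)/P(4)) = 0.0098·log₂(0.0098/0.6597) = -0.05951

D_KL(Q||P) = 1.61386 + 4.00628 - 0.04932 - 0.05951 = 5.51131 ≈ 5.5113 bits

These ARE equal here. Q is P with outcomes relabeled (Q(1) = P(3), Q(2) = P(4), Q(3) = P(1), Q(4) = P(2)) by a relabeling that is its own inverse, so the two sums contain exactly the same terms in a different order. This is a special case — KL divergence is not symmetric in general: D_KL(P||Q) ≠ D_KL(Q||P) for most P, Q.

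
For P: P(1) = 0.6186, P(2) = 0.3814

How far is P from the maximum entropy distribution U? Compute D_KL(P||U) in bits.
0.0410 bits

U(i) = 1/2 for all i

D_KL(P||U) = Σ P(x) log₂(P(x) / (1/2))
           = Σ P(x) log₂(P(x)) + log₂(2)
           = log₂(2) - H(P)

H(P) = -Σ P(x) log₂(P(x)):
  -P(1)·log₂(P(1)) = -(0.6186)·log₂(0.6186) = 0.42864
  -P(2)·log₂(P(2)) = -(0.3814)·log₂(0.3814) = 0.53038
H(P) = 0.42864 + 0.53038 = 0.95902 bits

log₂(2) = 1.00000 bits

D_KL(P||U) = 1.00000 - 0.95902 = 0.04098 ≈ 0.0410 bits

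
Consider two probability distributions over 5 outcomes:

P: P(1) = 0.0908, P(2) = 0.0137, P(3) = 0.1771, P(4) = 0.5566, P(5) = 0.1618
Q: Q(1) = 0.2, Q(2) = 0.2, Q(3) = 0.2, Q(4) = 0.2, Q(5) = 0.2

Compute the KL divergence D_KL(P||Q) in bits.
0.5849 bits

D_KL(P||Q) = Σ P(x) log₂(P(x)/Q(x))

Computing term by term:
  P(1)·log₂(P(1)/Q(1)) = 0.0908·log₂(0.0908/0.2) = -0.10344
  P(2)·log₂(P(2)/Q(2)) = 0.0137·log₂(0.0137/0.2) = -0.05299
  P(3)·log₂(P(3)/Q(3)) = 0.1771·log₂(0.1771/0.2) = -0.03107
  P(4)·log₂(P(4)/Q(4)) = 0.5566·log₂(0.5566/0.2) = 0.82190
  P(5)·log₂(P(5)/Q(5)) = 0.1618·log₂(0.1618/0.2) = -0.04948

D_KL(P||Q) = -0.10344 - 0.05299 - 0.03107 + 0.82190 - 0.04948 = 0.58492 ≈ 0.5849 bits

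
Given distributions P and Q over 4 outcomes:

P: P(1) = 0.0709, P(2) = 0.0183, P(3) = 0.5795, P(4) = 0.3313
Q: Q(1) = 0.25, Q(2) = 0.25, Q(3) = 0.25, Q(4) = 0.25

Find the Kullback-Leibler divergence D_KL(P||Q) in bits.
0.6395 bits

D_KL(P||Q) = Σ P(x) log₂(P(x)/Q(x))

Computing term by term:
  P(1)·log₂(P(1)/Q(1)) = 0.0709·log₂(0.0709/0.25) = -0.12890
  P(2)·log₂(P(2)/Q(2)) = 0.0183·log₂(0.0183/0.25) = -0.06903
  P(3)·log₂(P(3)/Q(3)) = 0.5795·log₂(0.5795/0.25) = 0.70286
  P(4)·log₂(P(4)/Q(4)) = 0.3313·log₂(0.3313/0.25) = 0.13458

D_KL(P||Q) = -0.12890 - 0.06903 + 0.70286 + 0.13458 = 0.63951 ≈ 0.6395 bits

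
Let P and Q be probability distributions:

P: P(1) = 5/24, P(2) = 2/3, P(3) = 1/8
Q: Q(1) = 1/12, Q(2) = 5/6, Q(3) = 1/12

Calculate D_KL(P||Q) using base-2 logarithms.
0.1339 bits

D_KL(P||Q) = Σ P(x) log₂(P(x)/Q(x))

Computing term by term:
  P(1)·log₂(P(1)/Q(1)) = (5/24)·log₂((5/24)/(1/12)) = 0.27540
  P(2)·log₂(P(2)/Q(2)) = (2/3)·log₂((2/3)/(5/6)) = -0.21462
  P(3)·log₂(P(3)/Q(3)) = (1/8)·log₂((1/8)/(1/12)) = 0.07312

D_KL(P||Q) = 0.27540 - 0.21462 + 0.07312 = 0.13390 ≈ 0.1339 bits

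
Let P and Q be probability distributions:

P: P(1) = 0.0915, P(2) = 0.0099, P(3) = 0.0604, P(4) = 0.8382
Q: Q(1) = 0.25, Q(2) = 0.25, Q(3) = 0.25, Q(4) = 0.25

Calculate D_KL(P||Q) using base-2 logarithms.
1.1604 bits

D_KL(P||Q) = Σ P(x) log₂(P(x)/Q(x))

Computing term by term:
  P(1)·log₂(P(1)/Q(1)) = 0.0915·log₂(0.0915/0.25) = -0.13268
  P(2)·log₂(P(2)/Q(2)) = 0.0099·log₂(0.0099/0.25) = -0.04612
  P(3)·log₂(P(3)/Q(3)) = 0.0604·log₂(0.0604/0.25) = -0.12378
  P(4)·log₂(P(4)/Q(4)) = 0.8382·log₂(0.8382/0.25) = 1.46297

D_KL(P||Q) = -0.13268 - 0.04612 - 0.12378 + 1.46297 = 1.16039 ≈ 1.1604 bits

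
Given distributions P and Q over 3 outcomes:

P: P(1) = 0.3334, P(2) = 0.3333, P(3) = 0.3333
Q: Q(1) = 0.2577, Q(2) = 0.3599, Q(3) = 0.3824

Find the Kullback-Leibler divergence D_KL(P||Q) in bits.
0.0209 bits

D_KL(P||Q) = Σ P(x) log₂(P(x)/Q(x))

Computing term by term:
  P(1)·log₂(P(1)/Q(1)) = 0.3334·log₂(0.3334/0.2577) = 0.12388
  P(2)·log₂(P(2)/Q(2)) = 0.3333·log₂(0.3333/0.3599) = -0.03692
  P(3)·log₂(P(3)/Q(3)) = 0.3333·log₂(0.3333/0.3824) = -0.06608

D_KL(P||Q) = 0.12388 - 0.03692 - 0.06608 = 0.02088 ≈ 0.0209 bits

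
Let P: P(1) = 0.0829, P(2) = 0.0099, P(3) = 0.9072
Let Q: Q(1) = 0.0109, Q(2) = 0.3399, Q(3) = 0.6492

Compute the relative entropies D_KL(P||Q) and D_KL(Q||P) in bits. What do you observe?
D_KL(P||Q) = 0.6301 bits, D_KL(Q||P) = 1.3887 bits. The two directions give different values (D_KL(Q||P) exceeds D_KL(P||Q) by 0.7586 bits): KL divergence is asymmetric.

D_KL(P||Q) = Σ P(x) log₂(P(x)/Q(x))

Computing term by term:
  P(1)·log₂(P(1)/Q(1)) = 0.0829·log₂(0.0829/0.0109) = 0.24265
  P(2)·log₂(P(2)/Q(2)) = 0.0099·log₂(0.0099/0.3399) = -0.05051
  P(3)·log₂(P(3)/Q(3)) = 0.9072·log₂(0.9072/0.6492) = 0.43796

D_KL(P||Q) = 0.24265 - 0.05051 + 0.43796 = 0.63010 ≈ 0.6301 bits

D_KL(Q||P) = Σ Q(x) log₂(Q(x)/P(x))

Computing term by term:
  Q(1)·log₂(Q(1)/P(1)) = 0.0109·log₂(0.0109/0.0829) = -0.03190
  Q(2)·log₂(Q(2)/P(2)) = 0.3399·log₂(0.3399/0.0099) = 1.73401
  Q(3)·log₂(Q(3)/P(3)) = 0.6492·log₂(0.6492/0.9072) = -0.31341

D_KL(Q||P) = -0.03190 + 1.73401 - 0.31341 = 1.38870 ≈ 1.3887 bits

These are NOT equal (difference: 0.7586 bits). KL divergence is asymmetric: D_KL(P||Q) ≠ D_KL(Q||P) in general.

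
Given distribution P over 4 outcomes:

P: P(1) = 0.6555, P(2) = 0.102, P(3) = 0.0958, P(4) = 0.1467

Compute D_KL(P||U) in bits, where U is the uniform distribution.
0.5343 bits

U(i) = 1/4 for all i

D_KL(P||U) = Σ P(x) log₂(P(x) / (1/4))
           = Σ P(x) log₂(P(x)) + log₂(4)
           = log₂(4) - H(P)

H(P) = -Σ P(x) log₂(P(x)):
  -P(1)·log₂(P(1)) = -(0.6555)·log₂(0.6555) = 0.39942
  -P(2)·log₂(P(2)) = -(0.102)·log₂(0.102) = 0.33592
  -P(3)·log₂(P(3)) = -(0.0958)·log₂(0.0958) = 0.32417
  -P(4)·log₂(P(4)) = -(0.1467)·log₂(0.1467) = 0.40622
H(P) = 0.39942 + 0.33592 + 0.32417 + 0.40622 = 1.46573 bits

log₂(4) = 2.00000 bits

D_KL(P||U) = 2.00000 - 1.46573 = 0.53427 ≈ 0.5343 bits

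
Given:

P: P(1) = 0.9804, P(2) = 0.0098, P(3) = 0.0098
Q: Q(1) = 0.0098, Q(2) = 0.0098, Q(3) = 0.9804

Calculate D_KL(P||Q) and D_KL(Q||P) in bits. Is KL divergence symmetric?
D_KL(P||Q) = 6.4491 bits, D_KL(Q||P) = 6.4491 bits. The two values coincide for this particular pair, but no — KL divergence is not symmetric in general.

D_KL(P||Q) = Σ P(x) log₂(P(x)/Q(x))

Computing term by term:
  P(1)·log₂(P(1)/Q(1)) = 0.9804·log₂(0.9804/0.0098) = 6.51421
  P(2)·log₂(P(2)/Q(2)) = 0.0098·log₂(0.0098/0.0098) = 0.00000
  P(3)·log₂(P(3)/Q(3)) = 0.0098·log₂(0.0098/0.9804) = -0.06512

D_KL(P||Q) = 6.51421 + 0.00000 - 0.06512 = 6.44909 ≈ 6.4491 bits

D_KL(Q||P) = Σ Q(x) log₂(Q(x)/P(x))

Computing term by term:
  Q(1)·log₂(Q(1)/P(1)) = 0.0098·log₂(0.0098/0.9804) = -0.06512
  Q(2)·log₂(Q(2)/P(2)) = 0.0098·log₂(0.0098/0.0098) = 0.00000
  Q(3)·log₂(Q(3)/P(3)) = 0.9804·log₂(0.9804/0.0098) = 6.51421

D_KL(Q||P) = -0.06512 + 0.00000 + 6.51421 = 6.44909 ≈ 6.4491 bits

These ARE equal here. Q is P with outcomes relabeled (Q(1) = P(3), Q(3) = P(1)) by a relabeling that is its own inverse, so the two sums contain exactly the same terms in a different order. This is a special case — KL divergence is not symmetric in general: D_KL(P||Q) ≠ D_KL(Q||P) for most P, Q.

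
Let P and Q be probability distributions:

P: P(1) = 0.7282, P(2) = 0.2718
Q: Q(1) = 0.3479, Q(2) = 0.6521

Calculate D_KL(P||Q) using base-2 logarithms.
0.4329 bits

D_KL(P||Q) = Σ P(x) log₂(P(x)/Q(x))

Computing term by term:
  P(1)·log₂(P(1)/Q(1)) = 0.7282·log₂(0.7282/0.3479) = 0.77602
  P(2)·log₂(P(2)/Q(2)) = 0.2718·log₂(0.2718/0.6521) = -0.34316

D_KL(P||Q) = 0.77602 - 0.34316 = 0.43286 ≈ 0.4329 bits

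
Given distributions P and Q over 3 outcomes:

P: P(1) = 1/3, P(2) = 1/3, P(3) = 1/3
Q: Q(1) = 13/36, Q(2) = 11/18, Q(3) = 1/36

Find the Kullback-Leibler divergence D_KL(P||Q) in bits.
0.8650 bits

D_KL(P||Q) = Σ P(x) log₂(P(x)/Q(x))

Computing term by term:
  P(1)·log₂(P(1)/Q(1)) = (1/3)·log₂((1/3)/(13/36)) = -0.03849
  P(2)·log₂(P(2)/Q(2)) = (1/3)·log₂((1/3)/(11/18)) = -0.29149
  P(3)·log₂(P(3)/Q(3)) = (1/3)·log₂((1/3)/(1/36)) = 1.19499

D_KL(P||Q) = -0.03849 - 0.29149 + 1.19499 = 0.86501 ≈ 0.8650 bits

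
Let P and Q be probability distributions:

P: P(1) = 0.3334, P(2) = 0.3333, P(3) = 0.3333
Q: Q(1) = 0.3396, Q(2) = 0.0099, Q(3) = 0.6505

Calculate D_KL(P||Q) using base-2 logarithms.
1.3605 bits

D_KL(P||Q) = Σ P(x) log₂(P(x)/Q(x))

Computing term by term:
  P(1)·log₂(P(1)/Q(1)) = 0.3334·log₂(0.3334/0.3396) = -0.00886
  P(2)·log₂(P(2)/Q(2)) = 0.3333·log₂(0.3333/0.0099) = 1.69091
  P(3)·log₂(P(3)/Q(3)) = 0.3333·log₂(0.3333/0.6505) = -0.32154

D_KL(P||Q) = -0.00886 + 1.69091 - 0.32154 = 1.36051 ≈ 1.3605 bits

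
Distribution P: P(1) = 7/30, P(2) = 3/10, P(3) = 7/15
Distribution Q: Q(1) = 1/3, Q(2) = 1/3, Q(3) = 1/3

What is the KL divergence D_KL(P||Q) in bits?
0.0609 bits

D_KL(P||Q) = Σ P(x) log₂(P(x)/Q(x))

Computing term by term:
  P(1)·log₂(P(1)/Q(1)) = (7/30)·log₂((7/30)/(1/3)) = -0.12007
  P(2)·log₂(P(2)/Q(2)) = (3/10)·log₂((3/10)/(1/3)) = -0.04560
  P(3)·log₂(P(3)/Q(3)) = (7/15)·log₂((7/15)/(1/3)) = 0.22653

D_KL(P||Q) = -0.12007 - 0.04560 + 0.22653 = 0.06086 ≈ 0.0609 bits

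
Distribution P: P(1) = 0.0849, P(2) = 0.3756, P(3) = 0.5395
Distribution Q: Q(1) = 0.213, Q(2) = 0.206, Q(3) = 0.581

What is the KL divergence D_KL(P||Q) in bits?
0.1551 bits

D_KL(P||Q) = Σ P(x) log₂(P(x)/Q(x))

Computing term by term:
  P(1)·log₂(P(1)/Q(1)) = 0.0849·log₂(0.0849/0.213) = -0.11266
  P(2)·log₂(P(2)/Q(2)) = 0.3756·log₂(0.3756/0.206) = 0.32548
  P(3)·log₂(P(3)/Q(3)) = 0.5395·log₂(0.5395/0.581) = -0.05768

D_KL(P||Q) = -0.11266 + 0.32548 - 0.05768 = 0.15514 ≈ 0.1551 bits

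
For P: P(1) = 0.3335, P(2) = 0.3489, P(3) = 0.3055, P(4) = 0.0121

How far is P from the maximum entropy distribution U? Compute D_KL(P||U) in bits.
0.3419 bits

U(i) = 1/4 for all i

D_KL(P||U) = Σ P(x) log₂(P(x) / (1/4))
           = Σ P(x) log₂(P(x)) + log₂(4)
           = log₂(4) - H(P)

H(P) = -Σ P(x) log₂(P(x)):
  -P(1)·log₂(P(1)) = -(0.3335)·log₂(0.3335) = 0.52834
  -P(2)·log₂(P(2)) = -(0.3489)·log₂(0.3489) = 0.53002
  -P(3)·log₂(P(3)) = -(0.3055)·log₂(0.3055) = 0.52264
  -P(4)·log₂(P(4)) = -(0.0121)·log₂(0.0121) = 0.07706
H(P) = 0.52834 + 0.53002 + 0.52264 + 0.07706 = 1.65806 bits

log₂(4) = 2.00000 bits

D_KL(P||U) = 2.00000 - 1.65806 = 0.34194 ≈ 0.3419 bits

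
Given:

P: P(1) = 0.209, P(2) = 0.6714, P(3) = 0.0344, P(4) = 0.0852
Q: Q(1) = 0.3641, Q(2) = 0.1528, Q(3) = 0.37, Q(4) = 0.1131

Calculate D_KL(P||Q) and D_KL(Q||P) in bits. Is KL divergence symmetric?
D_KL(P||Q) = 1.1137 bits, D_KL(Q||P) = 1.2795 bits. No, KL divergence is not symmetric.

D_KL(P||Q) = Σ P(x) log₂(P(x)/Q(x))

Computing term by term:
  P(1)·log₂(P(1)/Q(1)) = 0.209·log₂(0.209/0.3641) = -0.16737
  P(2)·log₂(P(2)/Q(2)) = 0.6714·log₂(0.6714/0.1528) = 1.43379
  P(3)·log₂(P(3)/Q(3)) = 0.0344·log₂(0.0344/0.37) = -0.11789
  P(4)·log₂(P(4)/Q(4)) = 0.0852·log₂(0.0852/0.1131) = -0.03482

D_KL(P||Q) = -0.16737 + 1.43379 - 0.11789 - 0.03482 = 1.11371 ≈ 1.1137 bits

D_KL(Q||P) = Σ Q(x) log₂(Q(x)/P(x))

Computing term by term:
  Q(1)·log₂(Q(1)/P(1)) = 0.3641·log₂(0.3641/0.209) = 0.29158
  Q(2)·log₂(Q(2)/P(2)) = 0.1528·log₂(0.1528/0.6714) = -0.32631
  Q(3)·log₂(Q(3)/P(3)) = 0.37·log₂(0.37/0.0344) = 1.26801
  Q(4)·log₂(Q(4)/P(4)) = 0.1131·log₂(0.1131/0.0852) = 0.04622

D_KL(Q||P) = 0.29158 - 0.32631 + 1.26801 + 0.04622 = 1.27950 ≈ 1.2795 bits

These are NOT equal (difference: 0.1658 bits). KL divergence is asymmetric: D_KL(P||Q) ≠ D_KL(Q||P) in general.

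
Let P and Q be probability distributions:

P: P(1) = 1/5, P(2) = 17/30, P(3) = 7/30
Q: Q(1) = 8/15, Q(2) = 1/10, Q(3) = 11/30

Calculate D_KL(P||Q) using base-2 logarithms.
0.9829 bits

D_KL(P||Q) = Σ P(x) log₂(P(x)/Q(x))

Computing term by term:
  P(1)·log₂(P(1)/Q(1)) = (1/5)·log₂((1/5)/(8/15)) = -0.28301
  P(2)·log₂(P(2)/Q(2)) = (17/30)·log₂((17/30)/(1/10)) = 1.41808
  P(3)·log₂(P(3)/Q(3)) = (7/30)·log₂((7/30)/(11/30)) = -0.15215

D_KL(P||Q) = -0.28301 + 1.41808 - 0.15215 = 0.98292 ≈ 0.9829 bits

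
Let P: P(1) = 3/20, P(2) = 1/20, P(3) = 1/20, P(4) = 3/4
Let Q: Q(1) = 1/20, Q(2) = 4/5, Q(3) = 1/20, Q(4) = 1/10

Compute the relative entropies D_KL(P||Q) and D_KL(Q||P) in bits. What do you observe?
D_KL(P||Q) = 2.2179 bits, D_KL(Q||P) = 2.8301 bits. The two directions give different values (D_KL(Q||P) exceeds D_KL(P||Q) by 0.6122 bits): KL divergence is asymmetric.

D_KL(P||Q) = Σ P(x) log₂(P(x)/Q(x))

Computing term by term:
  P(1)·log₂(P(1)/Q(1)) = (3/20)·log₂((3/20)/(1/20)) = 0.23774
  P(2)·log₂(P(2)/Q(2)) = (1/20)·log₂((1/20)/(4/5)) = -0.20000
  P(3)·log₂(P(3)/Q(3)) = (1/20)·log₂((1/20)/(1/20)) = 0.00000
  P(4)·log₂(P(4)/Q(4)) = (3/4)·log₂((3/4)/(1/10)) = 2.18017

D_KL(P||Q) = 0.23774 - 0.20000 + 0.00000 + 2.18017 = 2.21791 ≈ 2.2179 bits

D_KL(Q||P) = Σ Q(x) log₂(Q(x)/P(x))

Computing term by term:
  Q(1)·log₂(Q(1)/P(1)) = (1/20)·log₂((1/20)/(3/20)) = -0.07925
  Q(2)·log₂(Q(2)/P(2)) = (4/5)·log₂((4/5)/(1/20)) = 3.20000
  Q(3)·log₂(Q(3)/P(3)) = (1/20)·log₂((1/20)/(1/20)) = 0.00000
  Q(4)·log₂(Q(4)/P(4)) = (1/10)·log₂((1/10)/(3/4)) = -0.29069

D_KL(Q||P) = -0.07925 + 3.20000 + 0.00000 - 0.29069 = 2.83006 ≈ 2.8301 bits

These are NOT equal (difference: 0.6122 bits). KL divergence is asymmetric: D_KL(P||Q) ≠ D_KL(Q||P) in general.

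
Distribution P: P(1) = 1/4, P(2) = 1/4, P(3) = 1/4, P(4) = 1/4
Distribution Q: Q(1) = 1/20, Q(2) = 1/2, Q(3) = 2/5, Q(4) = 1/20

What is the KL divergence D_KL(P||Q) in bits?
0.7414 bits

D_KL(P||Q) = Σ P(x) log₂(P(x)/Q(x))

Computing term by term:
  P(1)·log₂(P(1)/Q(1)) = (1/4)·log₂((1/4)/(1/20)) = 0.58048
  P(2)·log₂(P(2)/Q(2)) = (1/4)·log₂((1/4)/(1/2)) = -0.25000
  P(3)·log₂(P(3)/Q(3)) = (1/4)·log₂((1/4)/(2/5)) = -0.16952
  P(4)·log₂(P(4)/Q(4)) = (1/4)·log₂((1/4)/(1/20)) = 0.58048

D_KL(P||Q) = 0.58048 - 0.25000 - 0.16952 + 0.58048 = 0.74144 ≈ 0.7414 bits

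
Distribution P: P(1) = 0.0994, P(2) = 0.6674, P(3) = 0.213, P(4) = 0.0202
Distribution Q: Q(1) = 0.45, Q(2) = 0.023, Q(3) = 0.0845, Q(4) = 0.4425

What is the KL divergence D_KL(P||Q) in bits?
3.2204 bits

D_KL(P||Q) = Σ P(x) log₂(P(x)/Q(x))

Computing term by term:
  P(1)·log₂(P(1)/Q(1)) = 0.0994·log₂(0.0994/0.45) = -0.21655
  P(2)·log₂(P(2)/Q(2)) = 0.6674·log₂(0.6674/0.023) = 3.24279
  P(3)·log₂(P(3)/Q(3)) = 0.213·log₂(0.213/0.0845) = 0.28411
  P(4)·log₂(P(4)/Q(4)) = 0.0202·log₂(0.0202/0.4425) = -0.08996

D_KL(P||Q) = -0.21655 + 3.24279 + 0.28411 - 0.08996 = 3.22039 ≈ 3.2204 bits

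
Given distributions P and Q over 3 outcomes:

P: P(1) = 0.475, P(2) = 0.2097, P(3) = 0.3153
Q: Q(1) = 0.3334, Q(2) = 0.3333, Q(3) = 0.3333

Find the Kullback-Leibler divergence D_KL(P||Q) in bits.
0.0771 bits

D_KL(P||Q) = Σ P(x) log₂(P(x)/Q(x))

Computing term by term:
  P(1)·log₂(P(1)/Q(1)) = 0.475·log₂(0.475/0.3334) = 0.24257
  P(2)·log₂(P(2)/Q(2)) = 0.2097·log₂(0.2097/0.3333) = -0.14018
  P(3)·log₂(P(3)/Q(3)) = 0.3153·log₂(0.3153/0.3333) = -0.02525

D_KL(P||Q) = 0.24257 - 0.14018 - 0.02525 = 0.07714 ≈ 0.0771 bits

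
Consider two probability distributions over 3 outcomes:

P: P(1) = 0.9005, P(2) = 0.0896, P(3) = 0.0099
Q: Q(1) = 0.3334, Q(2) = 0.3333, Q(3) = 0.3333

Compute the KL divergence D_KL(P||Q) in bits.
1.0708 bits

D_KL(P||Q) = Σ P(x) log₂(P(x)/Q(x))

Computing term by term:
  P(1)·log₂(P(1)/Q(1)) = 0.9005·log₂(0.9005/0.3334) = 1.29084
  P(2)·log₂(P(2)/Q(2)) = 0.0896·log₂(0.0896/0.3333) = -0.16981
  P(3)·log₂(P(3)/Q(3)) = 0.0099·log₂(0.0099/0.3333) = -0.05023

D_KL(P||Q) = 1.29084 - 0.16981 - 0.05023 = 1.07080 ≈ 1.0708 bits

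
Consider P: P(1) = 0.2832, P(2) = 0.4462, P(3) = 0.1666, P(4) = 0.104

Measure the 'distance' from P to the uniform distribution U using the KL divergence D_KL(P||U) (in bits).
0.1947 bits

U(i) = 1/4 for all i

D_KL(P||U) = Σ P(x) log₂(P(x) / (1/4))
           = Σ P(x) log₂(P(x)) + log₂(4)
           = log₂(4) - H(P)

H(P) = -Σ P(x) log₂(P(x)):
  -P(1)·log₂(P(1)) = -(0.2832)·log₂(0.2832) = 0.51545
  -P(2)·log₂(P(2)) = -(0.4462)·log₂(0.4462) = 0.51948
  -P(3)·log₂(P(3)) = -(0.1666)·log₂(0.1666) = 0.43075
  -P(4)·log₂(P(4)) = -(0.104)·log₂(0.104) = 0.33960
H(P) = 0.51545 + 0.51948 + 0.43075 + 0.33960 = 1.80528 bits

log₂(4) = 2.00000 bits

D_KL(P||U) = 2.00000 - 1.80528 = 0.19472 ≈ 0.1947 bits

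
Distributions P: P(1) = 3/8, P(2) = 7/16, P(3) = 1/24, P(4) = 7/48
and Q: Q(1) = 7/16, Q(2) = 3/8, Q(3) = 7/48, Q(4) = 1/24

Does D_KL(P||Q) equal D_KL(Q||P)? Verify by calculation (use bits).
D_KL(P||Q) = 0.2022 bits, D_KL(Q||P) = 0.2022 bits. Yes — for this pair D_KL(P||Q) = D_KL(Q||P).

D_KL(P||Q) = Σ P(x) log₂(P(x)/Q(x))

Computing term by term:
  P(1)·log₂(P(1)/Q(1)) = (3/8)·log₂((3/8)/(7/16)) = -0.08340
  P(2)·log₂(P(2)/Q(2)) = (7/16)·log₂((7/16)/(3/8)) = 0.09730
  P(3)·log₂(P(3)/Q(3)) = (1/24)·log₂((1/24)/(7/48)) = -0.07531
  P(4)·log₂(P(4)/Q(4)) = (7/48)·log₂((7/48)/(1/24)) = 0.26357

D_KL(P||Q) = -0.08340 + 0.09730 - 0.07531 + 0.26357 = 0.20216 ≈ 0.2022 bits

D_KL(Q||P) = Σ Q(x) log₂(Q(x)/P(x))

Computing term by term:
  Q(1)·log₂(Q(1)/P(1)) = (7/16)·log₂((7/16)/(3/8)) = 0.09730
  Q(2)·log₂(Q(2)/P(2)) = (3/8)·log₂((3/8)/(7/16)) = -0.08340
  Q(3)·log₂(Q(3)/P(3)) = (7/48)·log₂((7/48)/(1/24)) = 0.26357
  Q(4)·log₂(Q(4)/P(4)) = (1/24)·log₂((1/24)/(7/48)) = -0.07531

D_KL(Q||P) = 0.09730 - 0.08340 + 0.26357 - 0.07531 = 0.20216 ≈ 0.2022 bits

These ARE equal here. Q is P with outcomes relabeled (Q(1) = P(2), Q(2) = P(1), Q(3) = P(4), Q(4) = P(3)) by a relabeling that is its own inverse, so the two sums contain exactly the same terms in a different order. This is a special case — KL divergence is not symmetric in general: D_KL(P||Q) ≠ D_KL(Q||P) for most P, Q.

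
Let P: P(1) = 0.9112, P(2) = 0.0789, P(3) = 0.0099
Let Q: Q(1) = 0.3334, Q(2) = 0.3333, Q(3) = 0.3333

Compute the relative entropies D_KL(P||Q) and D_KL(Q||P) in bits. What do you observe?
D_KL(P||Q) = 1.1075 bits, D_KL(Q||P) = 1.9002 bits. The two directions give different values (D_KL(Q||P) exceeds D_KL(P||Q) by 0.7927 bits): KL divergence is asymmetric.

D_KL(P||Q) = Σ P(x) log₂(P(x)/Q(x))

Computing term by term:
  P(1)·log₂(P(1)/Q(1)) = 0.9112·log₂(0.9112/0.3334) = 1.32171
  P(2)·log₂(P(2)/Q(2)) = 0.0789·log₂(0.0789/0.3333) = -0.16401
  P(3)·log₂(P(3)/Q(3)) = 0.0099·log₂(0.0099/0.3333) = -0.05023

D_KL(P||Q) = 1.32171 - 0.16401 - 0.05023 = 1.10747 ≈ 1.1075 bits

D_KL(Q||P) = Σ Q(x) log₂(Q(x)/P(x))

Computing term by term:
  Q(1)·log₂(Q(1)/P(1)) = 0.3334·log₂(0.3334/0.9112) = -0.48360
  Q(2)·log₂(Q(2)/P(2)) = 0.3333·log₂(0.3333/0.0789) = 0.69284
  Q(3)·log₂(Q(3)/P(3)) = 0.3333·log₂(0.3333/0.0099) = 1.69091

D_KL(Q||P) = -0.48360 + 0.69284 + 1.69091 = 1.90015 ≈ 1.9002 bits

These are NOT equal (difference: 0.7927 bits). KL divergence is asymmetric: D_KL(P||Q) ≠ D_KL(Q||P) in general.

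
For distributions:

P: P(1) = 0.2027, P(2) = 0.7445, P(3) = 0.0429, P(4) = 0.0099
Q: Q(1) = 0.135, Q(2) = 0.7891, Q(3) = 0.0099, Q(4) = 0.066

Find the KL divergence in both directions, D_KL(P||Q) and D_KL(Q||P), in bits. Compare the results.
D_KL(P||Q) = 0.1200 bits, D_KL(Q||P) = 0.1468 bits. D_KL(Q||P) is larger than D_KL(P||Q) by 0.0268 bits; the two directions differ.

D_KL(P||Q) = Σ P(x) log₂(P(x)/Q(x))

Computing term by term:
  P(1)·log₂(P(1)/Q(1)) = 0.2027·log₂(0.2027/0.135) = 0.11886
  P(2)·log₂(P(2)/Q(2)) = 0.7445·log₂(0.7445/0.7891) = -0.06249
  P(3)·log₂(P(3)/Q(3)) = 0.0429·log₂(0.0429/0.0099) = 0.09075
  P(4)·log₂(P(4)/Q(4)) = 0.0099·log₂(0.0099/0.066) = -0.02710

D_KL(P||Q) = 0.11886 - 0.06249 + 0.09075 - 0.02710 = 0.12002 ≈ 0.1200 bits

D_KL(Q||P) = Σ Q(x) log₂(Q(x)/P(x))

Computing term by term:
  Q(1)·log₂(Q(1)/P(1)) = 0.135·log₂(0.135/0.2027) = -0.07916
  Q(2)·log₂(Q(2)/P(2)) = 0.7891·log₂(0.7891/0.7445) = 0.06623
  Q(3)·log₂(Q(3)/P(3)) = 0.0099·log₂(0.0099/0.0429) = -0.02094
  Q(4)·log₂(Q(4)/P(4)) = 0.066·log₂(0.066/0.0099) = 0.18064

D_KL(Q||P) = -0.07916 + 0.06623 - 0.02094 + 0.18064 = 0.14677 ≈ 0.1468 bits

These are NOT equal (difference: 0.0268 bits). KL divergence is asymmetric: D_KL(P||Q) ≠ D_KL(Q||P) in general.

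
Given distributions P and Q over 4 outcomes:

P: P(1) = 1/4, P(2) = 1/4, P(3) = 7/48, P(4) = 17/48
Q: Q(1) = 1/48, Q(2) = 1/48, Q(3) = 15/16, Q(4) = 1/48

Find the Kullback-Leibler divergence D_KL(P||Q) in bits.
2.8486 bits

D_KL(P||Q) = Σ P(x) log₂(P(x)/Q(x))

Computing term by term:
  P(1)·log₂(P(1)/Q(1)) = (1/4)·log₂((1/4)/(1/48)) = 0.89624
  P(2)·log₂(P(2)/Q(2)) = (1/4)·log₂((1/4)/(1/48)) = 0.89624
  P(3)·log₂(P(3)/Q(3)) = (7/48)·log₂((7/48)/(15/16)) = -0.39149
  P(4)·log₂(P(4)/Q(4)) = (17/48)·log₂((17/48)/(1/48)) = 1.44764

D_KL(P||Q) = 0.89624 + 0.89624 - 0.39149 + 1.44764 = 2.84863 ≈ 2.8486 bits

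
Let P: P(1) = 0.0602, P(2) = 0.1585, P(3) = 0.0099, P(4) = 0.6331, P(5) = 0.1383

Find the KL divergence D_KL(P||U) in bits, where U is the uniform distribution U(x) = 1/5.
0.7785 bits

U(i) = 1/5 for all i

D_KL(P||U) = Σ P(x) log₂(P(x) / (1/5))
           = Σ P(x) log₂(P(x)) + log₂(5)
           = log₂(5) - H(P)

H(P) = -Σ P(x) log₂(P(x)):
  -P(1)·log₂(P(1)) = -(0.0602)·log₂(0.0602) = 0.24406
  -P(2)·log₂(P(2)) = -(0.1585)·log₂(0.1585) = 0.42121
  -P(3)·log₂(P(3)) = -(0.0099)·log₂(0.0099) = 0.06592
  -P(4)·log₂(P(4)) = -(0.6331)·log₂(0.6331) = 0.41753
  -P(5)·log₂(P(5)) = -(0.1383)·log₂(0.1383) = 0.39473
H(P) = 0.24406 + 0.42121 + 0.06592 + 0.41753 + 0.39473 = 1.54345 bits

log₂(5) = 2.32193 bits

D_KL(P||U) = 2.32193 - 1.54345 = 0.77848 ≈ 0.7785 bits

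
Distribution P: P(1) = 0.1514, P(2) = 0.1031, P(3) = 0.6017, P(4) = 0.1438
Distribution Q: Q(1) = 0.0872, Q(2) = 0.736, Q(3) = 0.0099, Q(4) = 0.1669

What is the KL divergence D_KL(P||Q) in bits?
3.3626 bits

D_KL(P||Q) = Σ P(x) log₂(P(x)/Q(x))

Computing term by term:
  P(1)·log₂(P(1)/Q(1)) = 0.1514·log₂(0.1514/0.0872) = 0.12051
  P(2)·log₂(P(2)/Q(2)) = 0.1031·log₂(0.1031/0.736) = -0.29236
  P(3)·log₂(P(3)/Q(3)) = 0.6017·log₂(0.6017/0.0099) = 3.56536
  P(4)·log₂(P(4)/Q(4)) = 0.1438·log₂(0.1438/0.1669) = -0.03091

D_KL(P||Q) = 0.12051 - 0.29236 + 3.56536 - 0.03091 = 3.36260 ≈ 3.3626 bits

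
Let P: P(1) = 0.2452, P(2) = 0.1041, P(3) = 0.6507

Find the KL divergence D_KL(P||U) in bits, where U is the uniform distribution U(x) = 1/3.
0.3445 bits

U(i) = 1/3 for all i

D_KL(P||U) = Σ P(x) log₂(P(x) / (1/3))
           = Σ P(x) log₂(P(x)) + log₂(3)
           = log₂(3) - H(P)

H(P) = -Σ P(x) log₂(P(x)):
  -P(1)·log₂(P(1)) = -(0.2452)·log₂(0.2452) = 0.49726
  -P(2)·log₂(P(2)) = -(0.1041)·log₂(0.1041) = 0.33978
  -P(3)·log₂(P(3)) = -(0.6507)·log₂(0.6507) = 0.40339
H(P) = 0.49726 + 0.33978 + 0.40339 = 1.24043 bits

log₂(3) = 1.58496 bits

D_KL(P||U) = 1.58496 - 1.24043 = 0.34453 ≈ 0.3445 bits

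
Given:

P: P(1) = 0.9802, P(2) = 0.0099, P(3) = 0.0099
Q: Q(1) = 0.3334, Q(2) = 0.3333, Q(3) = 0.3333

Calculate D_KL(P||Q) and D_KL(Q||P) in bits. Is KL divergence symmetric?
D_KL(P||Q) = 1.4246 bits, D_KL(Q||P) = 2.8631 bits. No, KL divergence is not symmetric.

D_KL(P||Q) = Σ P(x) log₂(P(x)/Q(x))

Computing term by term:
  P(1)·log₂(P(1)/Q(1)) = 0.9802·log₂(0.9802/0.3334) = 1.52502
  P(2)·log₂(P(2)/Q(2)) = 0.0099·log₂(0.0099/0.3333) = -0.05023
  P(3)·log₂(P(3)/Q(3)) = 0.0099·log₂(0.0099/0.3333) = -0.05023

D_KL(P||Q) = 1.52502 - 0.05023 - 0.05023 = 1.42456 ≈ 1.4246 bits

D_KL(Q||P) = Σ Q(x) log₂(Q(x)/P(x))

Computing term by term:
  Q(1)·log₂(Q(1)/P(1)) = 0.3334·log₂(0.3334/0.9802) = -0.51871
  Q(2)·log₂(Q(2)/P(2)) = 0.3333·log₂(0.3333/0.0099) = 1.69091
  Q(3)·log₂(Q(3)/P(3)) = 0.3333·log₂(0.3333/0.0099) = 1.69091

D_KL(Q||P) = -0.51871 + 1.69091 + 1.69091 = 2.86311 ≈ 2.8631 bits

These are NOT equal (difference: 1.4385 bits). KL divergence is asymmetric: D_KL(P||Q) ≠ D_KL(Q||P) in general.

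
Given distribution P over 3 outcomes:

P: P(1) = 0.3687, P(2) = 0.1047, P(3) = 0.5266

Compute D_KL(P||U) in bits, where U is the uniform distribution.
0.2261 bits

U(i) = 1/3 for all i

D_KL(P||U) = Σ P(x) log₂(P(x) / (1/3))
           = Σ P(x) log₂(P(x)) + log₂(3)
           = log₂(3) - H(P)

H(P) = -Σ P(x) log₂(P(x)):
  -P(1)·log₂(P(1)) = -(0.3687)·log₂(0.3687) = 0.53074
  -P(2)·log₂(P(2)) = -(0.1047)·log₂(0.1047) = 0.34087
  -P(3)·log₂(P(3)) = -(0.5266)·log₂(0.5266) = 0.48722
H(P) = 0.53074 + 0.34087 + 0.48722 = 1.35883 bits

log₂(3) = 1.58496 bits

D_KL(P||U) = 1.58496 - 1.35883 = 0.22613 ≈ 0.2261 bits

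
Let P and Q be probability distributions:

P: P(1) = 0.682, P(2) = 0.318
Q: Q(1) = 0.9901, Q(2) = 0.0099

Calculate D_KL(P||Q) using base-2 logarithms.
1.2250 bits

D_KL(P||Q) = Σ P(x) log₂(P(x)/Q(x))

Computing term by term:
  P(1)·log₂(P(1)/Q(1)) = 0.682·log₂(0.682/0.9901) = -0.36678
  P(2)·log₂(P(2)/Q(2)) = 0.318·log₂(0.318/0.0099) = 1.59173

D_KL(P||Q) = -0.36678 + 1.59173 = 1.22495 ≈ 1.2250 bits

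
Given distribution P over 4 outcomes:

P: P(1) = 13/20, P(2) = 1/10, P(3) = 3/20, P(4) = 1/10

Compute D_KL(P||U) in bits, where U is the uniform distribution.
0.5211 bits

U(i) = 1/4 for all i

D_KL(P||U) = Σ P(x) log₂(P(x) / (1/4))
           = Σ P(x) log₂(P(x)) + log₂(4)
           = log₂(4) - H(P)

H(P) = -Σ P(x) log₂(P(x)):
  -P(1)·log₂(P(1)) = -(13/20)·log₂(13/20) = 0.40397
  -P(2)·log₂(P(2)) = -(1/10)·log₂(1/10) = 0.33219
  -P(3)·log₂(P(3)) = -(3/20)·log₂(3/20) = 0.41054
  -P(4)·log₂(P(4)) = -(1/10)·log₂(1/10) = 0.33219
H(P) = 0.40397 + 0.33219 + 0.41054 + 0.33219 = 1.47889 bits

log₂(4) = 2.00000 bits

D_KL(P||U) = 2.00000 - 1.47889 = 0.52111 ≈ 0.5211 bits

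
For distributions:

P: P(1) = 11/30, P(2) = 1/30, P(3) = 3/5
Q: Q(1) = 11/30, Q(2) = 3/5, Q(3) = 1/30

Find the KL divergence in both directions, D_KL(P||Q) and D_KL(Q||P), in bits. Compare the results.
D_KL(P||Q) = 2.3630 bits, D_KL(Q||P) = 2.3630 bits. The two directions give exactly the same value for this pair.

D_KL(P||Q) = Σ P(x) log₂(P(x)/Q(x))

Computing term by term:
  P(1)·log₂(P(1)/Q(1)) = (11/30)·log₂((11/30)/(11/30)) = 0.00000
  P(2)·log₂(P(2)/Q(2)) = (1/30)·log₂((1/30)/(3/5)) = -0.13900
  P(3)·log₂(P(3)/Q(3)) = (3/5)·log₂((3/5)/(1/30)) = 2.50196

D_KL(P||Q) = 0.00000 - 0.13900 + 2.50196 = 2.36296 ≈ 2.3630 bits

D_KL(Q||P) = Σ Q(x) log₂(Q(x)/P(x))

Computing term by term:
  Q(1)·log₂(Q(1)/P(1)) = (11/30)·log₂((11/30)/(11/30)) = 0.00000
  Q(2)·log₂(Q(2)/P(2)) = (3/5)·log₂((3/5)/(1/30)) = 2.50196
  Q(3)·log₂(Q(3)/P(3)) = (1/30)·log₂((1/30)/(3/5)) = -0.13900

D_KL(Q||P) = 0.00000 + 2.50196 - 0.13900 = 2.36296 ≈ 2.3630 bits

These ARE equal here. Q is P with outcomes relabeled (Q(2) = P(3), Q(3) = P(2)) by a relabeling that is its own inverse, so the two sums contain exactly the same terms in a different order. This is a special case — KL divergence is not symmetric in general: D_KL(P||Q) ≠ D_KL(Q||P) for most P, Q.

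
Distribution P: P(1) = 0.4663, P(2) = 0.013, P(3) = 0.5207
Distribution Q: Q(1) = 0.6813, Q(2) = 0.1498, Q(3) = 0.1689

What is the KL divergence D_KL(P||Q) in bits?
0.5448 bits

D_KL(P||Q) = Σ P(x) log₂(P(x)/Q(x))

Computing term by term:
  P(1)·log₂(P(1)/Q(1)) = 0.4663·log₂(0.4663/0.6813) = -0.25508
  P(2)·log₂(P(2)/Q(2)) = 0.013·log₂(0.013/0.1498) = -0.04584
  P(3)·log₂(P(3)/Q(3)) = 0.5207·log₂(0.5207/0.1689) = 0.84576

D_KL(P||Q) = -0.25508 - 0.04584 + 0.84576 = 0.54484 ≈ 0.5448 bits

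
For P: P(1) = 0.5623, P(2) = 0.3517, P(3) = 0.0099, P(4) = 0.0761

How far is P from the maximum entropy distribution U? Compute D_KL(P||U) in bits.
0.6540 bits

U(i) = 1/4 for all i

D_KL(P||U) = Σ P(x) log₂(P(x) / (1/4))
           = Σ P(x) log₂(P(x)) + log₂(4)
           = log₂(4) - H(P)

H(P) = -Σ P(x) log₂(P(x)):
  -P(1)·log₂(P(1)) = -(0.5623)·log₂(0.5623) = 0.46704
  -P(2)·log₂(P(2)) = -(0.3517)·log₂(0.3517) = 0.53022
  -P(3)·log₂(P(3)) = -(0.0099)·log₂(0.0099) = 0.06592
  -P(4)·log₂(P(4)) = -(0.0761)·log₂(0.0761) = 0.28278
H(P) = 0.46704 + 0.53022 + 0.06592 + 0.28278 = 1.34596 bits

log₂(4) = 2.00000 bits

D_KL(P||U) = 2.00000 - 1.34596 = 0.65404 ≈ 0.6540 bits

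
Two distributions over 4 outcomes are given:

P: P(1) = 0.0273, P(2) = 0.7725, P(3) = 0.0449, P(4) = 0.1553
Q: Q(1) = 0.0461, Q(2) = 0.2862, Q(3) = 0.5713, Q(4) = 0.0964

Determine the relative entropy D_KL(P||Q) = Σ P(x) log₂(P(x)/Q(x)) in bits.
1.0281 bits

D_KL(P||Q) = Σ P(x) log₂(P(x)/Q(x))

Computing term by term:
  P(1)·log₂(P(1)/Q(1)) = 0.0273·log₂(0.0273/0.0461) = -0.02064
  P(2)·log₂(P(2)/Q(2)) = 0.7725·log₂(0.7725/0.2862) = 1.10661
  P(3)·log₂(P(3)/Q(3)) = 0.0449·log₂(0.0449/0.5713) = -0.16476
  P(4)·log₂(P(4)/Q(4)) = 0.1553·log₂(0.1553/0.0964) = 0.10684

D_KL(P||Q) = -0.02064 + 1.10661 - 0.16476 + 0.10684 = 1.02805 ≈ 1.0281 bits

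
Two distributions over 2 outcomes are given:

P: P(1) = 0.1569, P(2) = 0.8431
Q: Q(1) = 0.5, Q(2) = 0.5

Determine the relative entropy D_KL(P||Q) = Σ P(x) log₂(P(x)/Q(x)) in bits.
0.3732 bits

D_KL(P||Q) = Σ P(x) log₂(P(x)/Q(x))

Computing term by term:
  P(1)·log₂(P(1)/Q(1)) = 0.1569·log₂(0.1569/0.5) = -0.26235
  P(2)·log₂(P(2)/Q(2)) = 0.8431·log₂(0.8431/0.5) = 0.63551

D_KL(P||Q) = -0.26235 + 0.63551 = 0.37316 ≈ 0.3732 bits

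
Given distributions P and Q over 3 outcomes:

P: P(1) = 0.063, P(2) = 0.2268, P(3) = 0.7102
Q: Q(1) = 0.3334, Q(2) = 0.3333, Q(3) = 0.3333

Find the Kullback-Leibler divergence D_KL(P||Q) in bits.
0.4977 bits

D_KL(P||Q) = Σ P(x) log₂(P(x)/Q(x))

Computing term by term:
  P(1)·log₂(P(1)/Q(1)) = 0.063·log₂(0.063/0.3334) = -0.15144
  P(2)·log₂(P(2)/Q(2)) = 0.2268·log₂(0.2268/0.3333) = -0.12596
  P(3)·log₂(P(3)/Q(3)) = 0.7102·log₂(0.7102/0.3333) = 0.77512

D_KL(P||Q) = -0.15144 - 0.12596 + 0.77512 = 0.49772 ≈ 0.4977 bits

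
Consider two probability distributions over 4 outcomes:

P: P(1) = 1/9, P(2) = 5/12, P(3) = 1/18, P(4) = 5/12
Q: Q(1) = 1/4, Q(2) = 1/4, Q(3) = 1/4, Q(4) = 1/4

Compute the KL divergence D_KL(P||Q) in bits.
0.3636 bits

D_KL(P||Q) = Σ P(x) log₂(P(x)/Q(x))

Computing term by term:
  P(1)·log₂(P(1)/Q(1)) = (1/9)·log₂((1/9)/(1/4)) = -0.12999
  P(2)·log₂(P(2)/Q(2)) = (5/12)·log₂((5/12)/(1/4)) = 0.30707
  P(3)·log₂(P(3)/Q(3)) = (1/18)·log₂((1/18)/(1/4)) = -0.12055
  P(4)·log₂(P(4)/Q(4)) = (5/12)·log₂((5/12)/(1/4)) = 0.30707

D_KL(P||Q) = -0.12999 + 0.30707 - 0.12055 + 0.30707 = 0.36360 ≈ 0.3636 bits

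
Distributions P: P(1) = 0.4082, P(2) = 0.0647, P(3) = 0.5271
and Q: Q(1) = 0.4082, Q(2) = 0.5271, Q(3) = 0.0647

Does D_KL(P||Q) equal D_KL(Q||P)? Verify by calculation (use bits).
D_KL(P||Q) = 1.3993 bits, D_KL(Q||P) = 1.3993 bits. Yes — for this pair D_KL(P||Q) = D_KL(Q||P).

D_KL(P||Q) = Σ P(x) log₂(P(x)/Q(x))

Computing term by term:
  P(1)·log₂(P(1)/Q(1)) = 0.4082·log₂(0.4082/0.4082) = 0.00000
  P(2)·log₂(P(2)/Q(2)) = 0.0647·log₂(0.0647/0.5271) = -0.19580
  P(3)·log₂(P(3)/Q(3)) = 0.5271·log₂(0.5271/0.0647) = 1.59513

D_KL(P||Q) = 0.00000 - 0.19580 + 1.59513 = 1.39933 ≈ 1.3993 bits

D_KL(Q||P) = Σ Q(x) log₂(Q(x)/P(x))

Computing term by term:
  Q(1)·log₂(Q(1)/P(1)) = 0.4082·log₂(0.4082/0.4082) = 0.00000
  Q(2)·log₂(Q(2)/P(2)) = 0.5271·log₂(0.5271/0.0647) = 1.59513
  Q(3)·log₂(Q(3)/P(3)) = 0.0647·log₂(0.0647/0.5271) = -0.19580

D_KL(Q||P) = 0.00000 + 1.59513 - 0.19580 = 1.39933 ≈ 1.3993 bits

These ARE equal here. Q is P with outcomes relabeled (Q(2) = P(3), Q(3) = P(2)) by a relabeling that is its own inverse, so the two sums contain exactly the same terms in a different order. This is a special case — KL divergence is not symmetric in general: D_KL(P||Q) ≠ D_KL(Q||P) for most P, Q.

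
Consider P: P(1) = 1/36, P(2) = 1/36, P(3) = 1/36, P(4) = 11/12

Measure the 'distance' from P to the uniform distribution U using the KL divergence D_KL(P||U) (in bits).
1.4541 bits

U(i) = 1/4 for all i

D_KL(P||U) = Σ P(x) log₂(P(x) / (1/4))
           = Σ P(x) log₂(P(x)) + log₂(4)
           = log₂(4) - H(P)

H(P) = -Σ P(x) log₂(P(x)):
  -P(1)·log₂(P(1)) = -(1/36)·log₂(1/36) = 0.14361
  -P(2)·log₂(P(2)) = -(1/36)·log₂(1/36) = 0.14361
  -P(3)·log₂(P(3)) = -(1/36)·log₂(1/36) = 0.14361
  -P(4)·log₂(P(4)) = -(11/12)·log₂(11/12) = 0.11507
H(P) = 0.14361 + 0.14361 + 0.14361 + 0.11507 = 0.54590 bits

log₂(4) = 2.00000 bits

D_KL(P||U) = 2.00000 - 0.54590 = 1.45410 ≈ 1.4541 bits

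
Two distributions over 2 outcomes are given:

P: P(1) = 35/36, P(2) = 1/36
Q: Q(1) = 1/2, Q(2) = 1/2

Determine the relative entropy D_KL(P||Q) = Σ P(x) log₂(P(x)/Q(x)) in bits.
0.8169 bits

D_KL(P||Q) = Σ P(x) log₂(P(x)/Q(x))

Computing term by term:
  P(1)·log₂(P(1)/Q(1)) = (35/36)·log₂((35/36)/(1/2)) = 0.93271
  P(2)·log₂(P(2)/Q(2)) = (1/36)·log₂((1/36)/(1/2)) = -0.11583

D_KL(P||Q) = 0.93271 - 0.11583 = 0.81688 ≈ 0.8169 bits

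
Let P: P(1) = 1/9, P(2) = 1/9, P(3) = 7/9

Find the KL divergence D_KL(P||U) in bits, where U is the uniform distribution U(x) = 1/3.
0.5985 bits

U(i) = 1/3 for all i

D_KL(P||U) = Σ P(x) log₂(P(x) / (1/3))
           = Σ P(x) log₂(P(x)) + log₂(3)
           = log₂(3) - H(P)

H(P) = -Σ P(x) log₂(P(x)):
  -P(1)·log₂(P(1)) = -(1/9)·log₂(1/9) = 0.35221
  -P(2)·log₂(P(2)) = -(1/9)·log₂(1/9) = 0.35221
  -P(3)·log₂(P(3)) = -(7/9)·log₂(7/9) = 0.28200
H(P) = 0.35221 + 0.35221 + 0.28200 = 0.98642 bits

log₂(3) = 1.58496 bits

D_KL(P||U) = 1.58496 - 0.98642 = 0.59854 ≈ 0.5985 bits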